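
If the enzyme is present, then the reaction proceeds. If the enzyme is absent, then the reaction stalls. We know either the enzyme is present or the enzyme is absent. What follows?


Constructive dilemma: (P → Q) ∧ (R → S), P ∨ R ⊢ Q ∨ S
Premise 1: the enzyme is present → the reaction proceeds
Premise 2: the enzyme is absent → the reaction stalls
Premise 3: the enzyme is present ∨ the enzyme is absent
Case 1: Assuming the enzyme is present, then by Premise 1, the reaction proceeds.
Case 2: Assuming the enzyme is absent, then by Premise 2, the reaction stalls.
Since one of the enzyme is present or the enzyme is absent must hold, we get the reaction proceeds or the reaction stalls.

The reaction proceeds or the reaction stalls.


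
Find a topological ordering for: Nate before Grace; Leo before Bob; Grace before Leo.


Constraints: Nate before Grace; Leo before Bob; Grace before Leo
Method: repeatedly schedule the remaining task that has no remaining task required before it.
  Step 1: remaining {Nate, Leo, Bob, Grace}; every task except Nate still has a predecessor pending → schedule Nate.
  Step 2: remaining {Leo, Bob, Grace}; every task except Grace still has a predecessor pending → schedule Grace.
  Step 3: remaining {Leo, Bob}; every task except Leo still has a predecessor pending → schedule Leo.
  Step 4: only Bob remains → schedule Bob.
Resulting order:

Nate → Grace → Leo → Bob


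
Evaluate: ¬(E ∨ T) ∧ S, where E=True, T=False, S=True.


E = True, T = False, S = True
Expression: ¬(E ∨ T) ∧ S
Step 1: E ∨ T = True OR False = True
Step 2: ¬(E ∨ T) = NOT True = False
Step 3: (False) ∧ S = False AND True = False

False


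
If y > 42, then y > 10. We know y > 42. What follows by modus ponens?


Modus ponens: P → Q, P ⊢ Q
P: y > 42
Q: y > 10
We have P → Q and P is true.
By modus ponens, Q must be true.

y > 10


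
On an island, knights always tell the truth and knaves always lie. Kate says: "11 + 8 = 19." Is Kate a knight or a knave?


Statement: "11 + 8 = 19."
Actual: 11 + 8 = 19
Claimed: 19
Statement is TRUE → Kate tells the truth → Knight

Knight


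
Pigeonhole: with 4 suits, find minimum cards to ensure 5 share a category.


Pigeonhole: to guarantee k in one of n categories, need (k-1)×n + 1.
k = 5, n = 4
Minimum = (5-1) × 4 + 1 = 4 × 4 + 1

17


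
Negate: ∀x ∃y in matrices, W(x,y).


Original: ∀x ∃y W(x,y)
Rule: ¬∀→∃, ¬∃→∀, negate predicate.
Negation: ∃x ∀y ¬W(x,y)

∃x ∀y ¬W(x,y)


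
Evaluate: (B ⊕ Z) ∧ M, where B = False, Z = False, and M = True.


B = False, Z = False, M = True
Step 1: B ⊕ Z = False XOR False = False
Step 2: False ∧ M = False AND True = False
XOR true when exactly one of B,Z is true; then AND with M.

False


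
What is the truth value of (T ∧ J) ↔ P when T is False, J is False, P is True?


T = False, J = False, P = True
Step 1: T ∧ J = False AND False = False
Step 2: (False) ↔ P: true when both sides have same truth value.
Result: False ↔ True = False

False


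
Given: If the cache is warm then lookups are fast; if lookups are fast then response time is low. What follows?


Hypothetical syllogism: P → Q, Q → R ⊢ P → R
Premise 1: the cache is warm → lookups are fast
Premise 2: lookups are fast → response time is low
Chain the implications: the middle term (lookups are fast) links the two.
Conclusion: If the cache is warm, then response time is low.

If the cache is warm, then response time is low.


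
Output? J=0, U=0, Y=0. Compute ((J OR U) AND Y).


J OR U = 0|0 = 0
0 AND 0 = 0

0


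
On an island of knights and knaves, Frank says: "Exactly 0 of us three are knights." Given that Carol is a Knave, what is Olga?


Frank claims exactly 0 knights among Frank, Carol, Olga.
Given: Carol is a Knave.

Case 1: Frank is a Knight (tells truth)
  Then exactly 0 of the three are knights.
  Counting Frank, Carol: 1 knight(s) so far. Need -1 more → impossible.
Case 2: Frank is a Knave (lies)
  Then the count is NOT 0.
  If Olga = Knave, count = 0 = 0 → claim would be true, contradicts lie.
  If Olga = Knight, count = 1 ≠ 0 → lie confirmed ✓

Olga is a Knight.

Knight


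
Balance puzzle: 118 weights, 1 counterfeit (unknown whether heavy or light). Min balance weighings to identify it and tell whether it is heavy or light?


Let n = 118. 236 possibilities (n weights × lighter/heavier); each weighing has 3 outcomes.
Bound for k weighings: say the first weighing puts j weights on each pan. If it tips, the 2j weighed weights remain suspects (each with a known direction) and k-1 weighings give 3^(k-1) outcomes; 3^(k-1) is odd, so 2j ≤ 3^(k-1) - 1. If it balances, the n - 2j unweighed weights remain with direction unknown: 2(n - 2j) ≤ 3^(k-1) - 1 by the same parity argument. Adding, n ≤ (3^(k-1) - 1) + (3^(k-1) - 1)/2 = (3^k - 3)/2, and the classical three-group strategy achieves this (3 weights in 2 weighings, 12 in 3, 39 in 4, 120 in 5).
So we need the smallest k with (3^k - 3)/2 ≥ 118.
k = 4: (3^4 - 3)/2 = 39 < 118 ✗
k = 5: (3^5 - 3)/2 = 120 ≥ 118 ✓

5


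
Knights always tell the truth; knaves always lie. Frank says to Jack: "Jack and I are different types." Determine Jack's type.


Frank says: "Jack and I are different types."
Case 1: Frank is a Knight (truth-teller)
  Statement is true → they ARE different → Jack is a Knave
Case 2: Frank is a Knave (liar)
  Statement is false → they are NOT different → Jack is a Knave
In both cases, Jack is a Knave.

Knave


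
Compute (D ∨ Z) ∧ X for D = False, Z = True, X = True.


D = False, Z = True, X = True
Step 1: D ∨ Z = False OR True = True
Step 2: True ∧ X = True AND True = True
OR is true when at least one operand is true; AND requires both.

True


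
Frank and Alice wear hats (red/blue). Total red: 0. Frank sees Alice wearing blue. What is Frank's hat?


Total red = 0, Alice = blue
Red accounted for: 0
Remaining for Frank: 0
Frank's hat is blue.

blue


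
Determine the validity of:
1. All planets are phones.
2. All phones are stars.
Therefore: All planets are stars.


Premise 1: All planets are phones.
Premise 2: All phones are stars.
Conclusion: All planets are stars.
Barbara syllogism (AAA-1): All A are B, All B are C → All A are C.
Middle term (phones) distributed in premise 2.

Valid


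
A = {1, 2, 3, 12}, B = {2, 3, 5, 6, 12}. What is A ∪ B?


A = {1, 2, 3, 12}
B = {2, 3, 5, 6, 12}
Operation: union
All elements combined: 1, 2, 3, 5, 6, 12

{1, 2, 3, 5, 6, 12}


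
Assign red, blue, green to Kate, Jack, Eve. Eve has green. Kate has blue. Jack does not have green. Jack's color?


From clues:
  Eve → green
  Kate → blue
By elimination, Jack gets the remaining.

red


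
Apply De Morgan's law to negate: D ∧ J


De Morgan's law: ¬(P ∧ Q) ≡ ¬P ∨ ¬Q
¬(D ∧ J) = ¬D ∨ ¬J

¬D ∨ ¬J


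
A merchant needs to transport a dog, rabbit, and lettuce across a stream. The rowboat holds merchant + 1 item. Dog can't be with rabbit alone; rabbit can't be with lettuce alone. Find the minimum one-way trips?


1. merchant+rabbit → 2. merchant ← 3. merchant+dog → 4. merchant+rabbit ← 5. merchant+lettuce → 6. merchant ← 7. merchant+rabbit →
Minimum trips = 7

7


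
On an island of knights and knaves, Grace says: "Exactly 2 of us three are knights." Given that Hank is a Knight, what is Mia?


Grace claims exactly 2 knights among Grace, Hank, Mia.
Given: Hank is a Knight.

Case 1: Grace is a Knight (tells truth)
  Then exactly 2 of the three are knights.
  Counting Grace, Hank: 2 knight(s) so far. Need 0 more → Mia = Knave.
Case 2: Grace is a Knave (lies)
  Then the count is NOT 2.
  If Mia = Knight, count = 2 = 2 → claim would be true, contradicts lie.
  If Mia = Knave, count = 1 ≠ 2 → lie confirmed ✓

Mia is a Knave.

Knave


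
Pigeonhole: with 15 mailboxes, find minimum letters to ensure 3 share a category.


Pigeonhole: to guarantee k in one of n categories, need (k-1)×n + 1.
k = 3, n = 15
Minimum = (3-1) × 15 + 1 = 2 × 15 + 1

31


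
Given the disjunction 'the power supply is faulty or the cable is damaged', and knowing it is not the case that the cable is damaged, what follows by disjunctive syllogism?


Disjunctive syllogism: P ∨ Q, ¬P ⊢ Q
Disjunction: the power supply is faulty ∨ the cable is damaged
We know it is not the case that the cable is damaged.
By disjunctive syllogism, the other disjunct must be true.

The power supply is faulty


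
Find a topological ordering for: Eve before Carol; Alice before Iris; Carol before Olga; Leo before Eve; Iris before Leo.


Constraints: Eve before Carol; Alice before Iris; Carol before Olga; Leo before Eve; Iris before Leo
Method: repeatedly schedule the remaining task that has no remaining task required before it.
  Step 1: remaining {Leo, Olga, Carol, Eve, Iris, Alice}; every task except Alice still has a predecessor pending → schedule Alice.
  Step 2: remaining {Leo, Olga, Carol, Eve, Iris}; every task except Iris still has a predecessor pending → schedule Iris.
  Step 3: remaining {Leo, Olga, Carol, Eve}; every task except Leo still has a predecessor pending → schedule Leo.
  Step 4: remaining {Olga, Carol, Eve}; every task except Eve still has a predecessor pending → schedule Eve.
  Step 5: remaining {Olga, Carol}; every task except Carol still has a predecessor pending → schedule Carol.
  Step 6: only Olga remains → schedule Olga.
Resulting order:

Alice → Iris → Leo → Eve → Carol → Olga


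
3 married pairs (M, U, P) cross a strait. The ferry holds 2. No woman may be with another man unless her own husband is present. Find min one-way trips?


Label couples M, U, P (H = husband, W = wife).
Counting alone: 6 people, the ferry carries 2 and someone must bring it back, so each round trip nets at most +1 on the far side until the last crossing → at least 9 trips. The jealousy constraint makes 9 impossible; the shortest valid schedule has 11:
1. WM+WU →  (far: WM,WU; near: HM,HU,HP,WP)
2. WM ←       (far: WU; near: HM,HU,HP,WM,WP)
3. WM+WP →  (far: WM,WU,WP; near: HM,HU,HP)
4. WM ←       (far: WU,WP; near: HM,HU,HP,WM)
5. HU+HP →  (far: HU,WU,HP,WP; near: HM,WM)
6. HU+WU ←  (far: HP,WP; near: HM,WM,HU,WU)
7. HM+HU →  (far: HM,HU,HP,WP; near: WM,WU)
8. WP ←       (far: HM,HU,HP; near: WM,WU,WP)
9. WM+WU →  (far: HM,WM,HU,WU,HP; near: WP)
10. HP ←      (far: HM,WM,HU,WU; near: HP,WP)
11. HP+WP → (far: all six; near: empty)
In every state each wife is either with her husband or with no other man.
Minimum trips = 11

11


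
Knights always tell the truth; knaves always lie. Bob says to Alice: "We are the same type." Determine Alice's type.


Bob says: "We are the same type."
Case 1: Bob is a Knight (truth-teller)
  Statement is true → they ARE the same → Alice is also a Knight
Case 2: Bob is a Knave (liar)
  Statement is false → they are NOT the same → Alice is a Knight
In both cases, Alice is a Knight.

Knight


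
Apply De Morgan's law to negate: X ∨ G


De Morgan's law: ¬(P ∨ Q) ≡ ¬P ∧ ¬Q
¬(X ∨ G) = ¬X ∧ ¬G

¬X ∧ ¬G


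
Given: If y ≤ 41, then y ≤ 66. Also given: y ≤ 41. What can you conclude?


Modus ponens: P → Q, P ⊢ Q
P: y ≤ 41
Q: y ≤ 66
We have P → Q and P is true.
By modus ponens, Q must be true.

y ≤ 66


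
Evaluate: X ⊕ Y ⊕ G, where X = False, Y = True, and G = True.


X = False, Y = True, G = True
Step 1: X ⊕ Y = False XOR True = True
Step 2: True ⊕ G = True XOR True = False
XOR is true when an odd number of operands are true.

False


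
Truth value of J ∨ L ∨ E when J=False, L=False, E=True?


J = False, L = False, E = True
Expression: J ∨ L ∨ E
Step 1: J ∨ L = False OR False = False
Step 2: (False) ∨ E = False OR True = True

True


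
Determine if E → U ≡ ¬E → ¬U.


Expression 1: E → U
Expression 2: ¬E → ¬U
Truth table (E U | Expr1 Expr2):
  T T |   T     T
  T F |   F     T   ← differ
  F T |   T     F   ← differ
  F F |   T     T
Counterexample: E=T, U=F gives Expr1 = F but Expr2 = T, so the expressions are NOT logically equivalent.

No


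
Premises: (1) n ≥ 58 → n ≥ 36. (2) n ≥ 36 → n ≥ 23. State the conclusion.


Hypothetical syllogism: P → Q, Q → R ⊢ P → R
Premise 1: n ≥ 58 → n ≥ 36
Premise 2: n ≥ 36 → n ≥ 23
Chain the implications: the middle term (n ≥ 36) links the two.
Conclusion: If n ≥ 58, then n ≥ 23.

If n ≥ 58, then n ≥ 23.


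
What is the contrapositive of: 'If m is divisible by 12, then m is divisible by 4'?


Original: If m is divisible by 12, then m is divisible by 4
Contrapositive: If ¬Q, then ¬P
Negate Q: not (m is divisible by 4)
Negate P: not (m is divisible by 12)

If not (m is divisible by 4), then not (m is divisible by 12).


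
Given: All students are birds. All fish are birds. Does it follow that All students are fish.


Premise 1: All students are birds.
Premise 2: All fish are birds.
Conclusion: All students are fish.
Fallacy: undistributed middle. birds is predicate in both.
Counterexample: students and fish could be disjoint subsets of birds.

Invalid


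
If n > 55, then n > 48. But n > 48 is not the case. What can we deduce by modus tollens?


Modus tollens: P → Q, ¬Q ⊢ ¬P
P: n > 55
Q: n > 48
We have P → Q and Q is false.
By modus tollens, P must be false.

It is not the case that n > 55


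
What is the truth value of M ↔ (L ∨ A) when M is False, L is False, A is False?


M = False, L = False, A = False
Step 1: L ∨ A = False OR False = False
Step 2: M ↔ (False): true when both sides have same truth value.
Result: False ↔ False = True

True


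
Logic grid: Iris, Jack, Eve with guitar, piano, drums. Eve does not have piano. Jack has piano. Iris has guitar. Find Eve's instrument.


From clues:
  Jack → piano
  Iris → guitar
By elimination, Eve gets the remaining.

drums


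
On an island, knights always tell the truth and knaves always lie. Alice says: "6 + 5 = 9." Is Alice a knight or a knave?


Statement: "6 + 5 = 9."
Actual: 6 + 5 = 11
Claimed: 9
Statement is FALSE → Alice lies → Knave

Knave


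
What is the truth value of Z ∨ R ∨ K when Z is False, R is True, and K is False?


Z = False, R = True, K = False
Step 1: Z ∨ R = False OR True = True
Step 2: True ∨ K = True OR False = True
OR is true when at least one operand is true.

True


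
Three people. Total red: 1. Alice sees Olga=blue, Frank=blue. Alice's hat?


Total red = 1, seen red = 0
Own red = 1 - 0 = 1
Alice's hat is red.

red


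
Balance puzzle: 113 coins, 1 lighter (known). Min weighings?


Each weighing has 3 outcomes (left heavy / balance / right heavy), so k weighings distinguish at most 3^k cases; splitting into three near-equal groups achieves this.
Need 3^k ≥ 113: 3^4 = 81 < 113 ≤ 3^5 = 243
k = ⌈log₃(113)⌉ = 5

5


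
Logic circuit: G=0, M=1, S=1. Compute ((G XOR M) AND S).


G XOR M = 0^1 = 1
1 AND 1 = 1

1


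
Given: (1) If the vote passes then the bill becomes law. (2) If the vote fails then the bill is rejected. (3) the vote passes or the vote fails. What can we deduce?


Constructive dilemma: (P → Q) ∧ (R → S), P ∨ R ⊢ Q ∨ S
Premise 1: the vote passes → the bill becomes law
Premise 2: the vote fails → the bill is rejected
Premise 3: the vote passes ∨ the vote fails
Case 1: Assuming the vote passes, then by Premise 1, the bill becomes law.
Case 2: Assuming the vote fails, then by Premise 2, the bill is rejected.
Since one of the vote passes or the vote fails must hold, we get the bill becomes law or the bill is rejected.

The bill becomes law or the bill is rejected.


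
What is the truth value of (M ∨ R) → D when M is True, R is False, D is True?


M = True, R = False, D = True
Step 1: M ∨ R = True OR False = True
Step 2: (True) → D: false only when antecedent=True and D=False.
Result: True

True


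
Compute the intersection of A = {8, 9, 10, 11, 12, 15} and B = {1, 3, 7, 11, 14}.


A = {8, 9, 10, 11, 12, 15}
B = {1, 3, 7, 11, 14}
Operation: intersection
Elements in both: 11

{11}


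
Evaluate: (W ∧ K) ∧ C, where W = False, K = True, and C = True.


W = False, K = True, C = True
Step 1: W ∧ K = False AND True = False
Step 2: False ∧ C = False AND True = False
AND is true only when ALL operands are true.

False


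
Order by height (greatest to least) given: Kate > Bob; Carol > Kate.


Constraints: Kate > Bob; Carol > Kate
Method: at each step, the next-highest is the one remaining person who never appears on the smaller side of a constraint between remaining people.
  Step 1: remaining {Bob, Carol, Kate}; on the smaller side: {Bob, Kate} → Carol is next (Carol > Kate).
  Step 2: remaining {Bob, Kate}; on the smaller side: {Bob} → Kate is next (Kate > Bob).
  Step 3: only Bob remains → lowest.
Final ranking (highest to lowest):

Carol > Kate > Bob


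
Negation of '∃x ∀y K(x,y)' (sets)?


Original: ∃x ∀y K(x,y)
Rule: ¬∀→∃, ¬∃→∀, negate predicate.
Negation: ∀x ∃y ¬K(x,y)

∀x ∃y ¬K(x,y)


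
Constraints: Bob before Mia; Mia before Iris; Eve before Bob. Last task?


Constraints: Bob before Mia; Mia before Iris; Eve before Bob
The last task can have nothing scheduled after it, so it must never appear on the left of a 'before'.
Tasks appearing before some other task: Bob, Mia, Eve.
The only task not in that list is Iris → it is last.

Iris


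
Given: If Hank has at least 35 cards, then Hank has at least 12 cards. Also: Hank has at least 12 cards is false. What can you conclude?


Modus tollens: P → Q, ¬Q ⊢ ¬P
P: Hank has at least 35 cards
Q: Hank has at least 12 cards
We have P → Q and Q is false.
By modus tollens, P must be false.

It is not the case that Hank has at least 35 cards


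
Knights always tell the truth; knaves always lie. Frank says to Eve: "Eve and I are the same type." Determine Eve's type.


Frank says: "Eve and I are the same type."
Case 1: Frank is a Knight (truth-teller)
  Statement is true → they ARE the same → Eve is also a Knight
Case 2: Frank is a Knave (liar)
  Statement is false → they are NOT the same → Eve is a Knight
In both cases, Eve is a Knight.

Knight


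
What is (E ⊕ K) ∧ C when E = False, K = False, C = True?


E = False, K = False, C = True
Step 1: E ⊕ K = False XOR False = False
Step 2: False ∧ C = False AND True = False
XOR true when exactly one of E,K is true; then AND with C.

False


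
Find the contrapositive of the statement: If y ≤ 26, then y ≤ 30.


Original: If y ≤ 26, then y ≤ 30
Contrapositive: If ¬Q, then ¬P
Negate Q: not (y ≤ 30)
Negate P: not (y ≤ 26)

If not (y ≤ 30), then not (y ≤ 26).


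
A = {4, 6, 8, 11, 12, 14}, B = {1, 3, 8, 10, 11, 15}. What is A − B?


A = {4, 6, 8, 11, 12, 14}
B = {1, 3, 8, 10, 11, 15}
Operation: difference A − B
In A but not B: 4, 6, 12, 14

{4, 6, 12, 14}


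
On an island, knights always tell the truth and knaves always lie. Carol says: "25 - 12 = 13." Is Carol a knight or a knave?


Statement: "25 - 12 = 13."
Actual: 25 - 12 = 13
Claimed: 13
Statement is TRUE → Carol tells the truth → Knight

Knight


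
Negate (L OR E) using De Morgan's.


De Morgan's law: ¬(P ∨ Q) ≡ ¬P ∧ ¬Q
¬(L ∨ E) = ¬L ∧ ¬E

¬L ∧ ¬E


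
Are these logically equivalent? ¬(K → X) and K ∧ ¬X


Expression 1: ¬(K → X)
Expression 2: K ∧ ¬X
Truth table (K X | Expr1 Expr2):
  T T |   F     F
  T F |   T     T
  F T |   F     F
  F F |   F     F
All 4 rows agree, so the expressions are logically equivalent.

Yes


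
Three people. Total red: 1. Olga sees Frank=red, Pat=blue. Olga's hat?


Total red = 1, seen red = 1
Own red = 1 - 1 = 0
Olga's hat is blue.

blue


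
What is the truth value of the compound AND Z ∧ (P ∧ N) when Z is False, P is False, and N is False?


Z = False, P = False, N = False
Step 1: P ∧ N = False AND False = False
Step 2: Z ∧ False = False AND False = False
AND is true only when ALL operands are true.

False


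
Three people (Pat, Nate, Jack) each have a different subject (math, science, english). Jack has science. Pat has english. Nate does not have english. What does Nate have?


From clues:
  Jack → science
  Pat → english
By elimination, Nate gets the remaining.

math


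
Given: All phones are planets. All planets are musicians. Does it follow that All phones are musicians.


Premise 1: All phones are planets.
Premise 2: All planets are musicians.
Conclusion: All phones are musicians.
Barbara syllogism (AAA-1): All A are B, All B are C → All A are C.
Middle term (planets) distributed in premise 2.

Valid


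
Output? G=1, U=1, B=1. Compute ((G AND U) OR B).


G AND U = 1&1 = 1
1 OR 1 = 1

1


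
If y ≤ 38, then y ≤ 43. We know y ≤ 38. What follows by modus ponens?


Modus ponens: P → Q, P ⊢ Q
P: y ≤ 38
Q: y ≤ 43
We have P → Q and P is true.
By modus ponens, Q must be true.

y ≤ 43


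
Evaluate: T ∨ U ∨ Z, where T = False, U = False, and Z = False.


T = False, U = False, Z = False
Step 1: T ∨ U = False OR False = False
Step 2: False ∨ Z = False OR False = False
OR is true when at least one operand is true.

False


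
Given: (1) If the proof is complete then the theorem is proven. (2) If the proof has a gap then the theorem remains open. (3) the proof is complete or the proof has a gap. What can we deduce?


Constructive dilemma: (P → Q) ∧ (R → S), P ∨ R ⊢ Q ∨ S
Premise 1: the proof is complete → the theorem is proven
Premise 2: the proof has a gap → the theorem remains open
Premise 3: the proof is complete ∨ the proof has a gap
Case 1: Assuming the proof is complete, then by Premise 1, the theorem is proven.
Case 2: Assuming the proof has a gap, then by Premise 2, the theorem remains open.
Since one of the proof is complete or the proof has a gap must hold, we get the theorem is proven or the theorem remains open.

The theorem is proven or the theorem remains open.


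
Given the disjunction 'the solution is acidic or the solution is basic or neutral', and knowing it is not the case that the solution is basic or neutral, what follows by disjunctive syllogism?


Disjunctive syllogism: P ∨ Q, ¬P ⊢ Q
Disjunction: the solution is acidic ∨ the solution is basic or neutral
We know it is not the case that the solution is basic or neutral.
By disjunctive syllogism, the other disjunct must be true.

The solution is acidic


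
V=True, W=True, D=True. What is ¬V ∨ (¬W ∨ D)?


V = True, W = True, D = True
Expression: ¬V ∨ (¬W ∨ D)
Step 1: ¬W = NOT True = False
Step 2: ¬W ∨ D = False OR True = True
Step 3: ¬V = NOT True = False
Step 4: (False) ∨ (True) = False OR True = True

True


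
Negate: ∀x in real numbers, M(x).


Original: ∀x M(x)
Rule: ¬∀→∃, ¬∃→∀, negate predicate.
Negation: ∃x ¬M(x)

∃x ¬M(x)


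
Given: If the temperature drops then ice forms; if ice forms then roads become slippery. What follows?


Hypothetical syllogism: P → Q, Q → R ⊢ P → R
Premise 1: the temperature drops → ice forms
Premise 2: ice forms → roads become slippery
Chain the implications: the middle term (ice forms) links the two.
Conclusion: If the temperature drops, then roads become slippery.

If the temperature drops, then roads become slippery.


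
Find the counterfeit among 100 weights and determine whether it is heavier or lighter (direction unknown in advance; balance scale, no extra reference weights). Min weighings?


Let n = 100. 200 possibilities (n weights × lighter/heavier); each weighing has 3 outcomes.
Bound for k weighings: say the first weighing puts j weights on each pan. If it tips, the 2j weighed weights remain suspects (each with a known direction) and k-1 weighings give 3^(k-1) outcomes; 3^(k-1) is odd, so 2j ≤ 3^(k-1) - 1. If it balances, the n - 2j unweighed weights remain with direction unknown: 2(n - 2j) ≤ 3^(k-1) - 1 by the same parity argument. Adding, n ≤ (3^(k-1) - 1) + (3^(k-1) - 1)/2 = (3^k - 3)/2, and the classical three-group strategy achieves this (3 weights in 2 weighings, 12 in 3, 39 in 4, 120 in 5).
So we need the smallest k with (3^k - 3)/2 ≥ 100.
k = 4: (3^4 - 3)/2 = 39 < 100 ✗
k = 5: (3^5 - 3)/2 = 120 ≥ 100 ✓

5


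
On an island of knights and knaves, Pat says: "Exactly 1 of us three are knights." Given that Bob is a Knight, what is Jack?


Pat claims exactly 1 knights among Pat, Bob, Jack.
Given: Bob is a Knight.

Case 1: Pat is a Knight (tells truth)
  Then exactly 1 of the three are knights.
  Counting Pat, Bob: 2 knight(s) so far. Need -1 more → impossible.
Case 2: Pat is a Knave (lies)
  Then the count is NOT 1.
  If Jack = Knave, count = 1 = 1 → claim would be true, contradicts lie.
  If Jack = Knight, count = 2 ≠ 1 → lie confirmed ✓

Jack is a Knight.

Knight


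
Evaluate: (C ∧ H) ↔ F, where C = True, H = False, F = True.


C = True, H = False, F = True
Step 1: C ∧ H = True AND False = False
Step 2: (False) ↔ F: true when both sides have same truth value.
Result: False ↔ True = False

False


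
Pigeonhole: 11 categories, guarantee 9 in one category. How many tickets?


Pigeonhole: to guarantee k in one of n categories, need (k-1)×n + 1.
k = 9, n = 11
Minimum = (9-1) × 11 + 1 = 8 × 11 + 1

89


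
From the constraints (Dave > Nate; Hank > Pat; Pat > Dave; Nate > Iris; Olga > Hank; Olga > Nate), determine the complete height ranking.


Constraints: Dave > Nate; Hank > Pat; Pat > Dave; Nate > Iris; Olga > Hank; Olga > Nate
Method: at each step, the next-highest is the one remaining person who never appears on the smaller side of a constraint between remaining people.
  Step 1: remaining {Olga, Iris, Hank, Nate, Pat, Dave}; on the smaller side: {Iris, Hank, Nate, Pat, Dave} → Olga is next (Olga > Hank; Olga > Nate).
  Step 2: remaining {Iris, Hank, Nate, Pat, Dave}; on the smaller side: {Iris, Nate, Pat, Dave} → Hank is next (Hank > Pat).
  Step 3: remaining {Iris, Nate, Pat, Dave}; on the smaller side: {Iris, Nate, Dave} → Pat is next (Pat > Dave).
  Step 4: remaining {Iris, Nate, Dave}; on the smaller side: {Iris, Nate} → Dave is next (Dave > Nate).
  Step 5: remaining {Iris, Nate}; on the smaller side: {Iris} → Nate is next (Nate > Iris).
  Step 6: only Iris remains → lowest.
Final ranking (highest to lowest):

Olga > Hank > Pat > Dave > Nate > Iris


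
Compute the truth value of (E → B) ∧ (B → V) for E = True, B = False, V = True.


E = True, B = False, V = True
Step 1: E → B is false only when E=True and B=False. Result: False
Step 2: B → V is false only when B=True and V=False. Result: True
Step 3: False ∧ True = False

False


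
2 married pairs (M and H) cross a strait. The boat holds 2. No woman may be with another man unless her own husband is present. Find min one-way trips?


Label couples M and H.
1. WM+WH → (far: WM,WH; near: HM,HH)
2. WM ←   (far: WH; near: HM,HH,WM)
3. HM+HH → (far: HM,HH,WH; near: WM)
4. HM ←   (far: HH,WH; near: HM,WM)  — HM returns, since WM is alone on near bank
5. HM+WM → (far: all four; near: empty)
Every state respects the constraint.
Minimum trips = 5

5


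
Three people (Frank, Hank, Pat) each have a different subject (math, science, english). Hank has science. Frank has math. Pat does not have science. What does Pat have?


From clues:
  Frank → math
  Hank → science
By elimination, Pat gets the remaining.

english


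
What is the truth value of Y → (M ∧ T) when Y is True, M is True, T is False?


Y = True, M = True, T = False
Step 1: M ∧ T = True AND False = False
Step 2: Y → (False): false only when Y=True and consequent=False.
Result: False

False


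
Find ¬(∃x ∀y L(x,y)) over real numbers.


Original: ∃x ∀y L(x,y)
Rule: ¬∀→∃, ¬∃→∀, negate predicate.
Negation: ∀x ∃y ¬L(x,y)

∀x ∃y ¬L(x,y)


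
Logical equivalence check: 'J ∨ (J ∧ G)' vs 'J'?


Expression 1: J ∨ (J ∧ G)
Expression 2: J
Truth table (J G | Expr1 Expr2):
  T T |   T     T
  T F |   T     T
  F T |   F     F
  F F |   F     F
All 4 rows agree, so the expressions are logically equivalent.

Yes


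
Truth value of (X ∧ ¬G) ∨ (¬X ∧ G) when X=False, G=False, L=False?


X = False, G = False, L = False
Expression: (X ∧ ¬G) ∨ (¬X ∧ G)
Step 1: ¬G = NOT False = True
Step 2: X ∧ ¬G = False AND True = False
Step 3: ¬X = NOT False = True
Step 4: ¬X ∧ G = True AND False = False
Step 5: (False) ∨ (False) = False OR False = False

False


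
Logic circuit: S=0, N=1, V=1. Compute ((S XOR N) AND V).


S XOR N = 0^1 = 1
1 AND 1 = 1

1


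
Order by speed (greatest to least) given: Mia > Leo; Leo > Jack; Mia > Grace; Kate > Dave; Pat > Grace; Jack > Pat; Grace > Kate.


Constraints: Mia > Leo; Leo > Jack; Mia > Grace; Kate > Dave; Pat > Grace; Jack > Pat; Grace > Kate
Method: at each step, the next-highest is the one remaining person who never appears on the smaller side of a constraint between remaining people.
  Step 1: remaining {Grace, Leo, Pat, Mia, Kate, Jack, Dave}; on the smaller side: {Grace, Leo, Pat, Kate, Jack, Dave} → Mia is next (Mia > Leo; Mia > Grace).
  Step 2: remaining {Grace, Leo, Pat, Kate, Jack, Dave}; on the smaller side: {Grace, Pat, Kate, Jack, Dave} → Leo is next (Leo > Jack).
  Step 3: remaining {Grace, Pat, Kate, Jack, Dave}; on the smaller side: {Grace, Pat, Kate, Dave} → Jack is next (Jack > Pat).
  Step 4: remaining {Grace, Pat, Kate, Dave}; on the smaller side: {Grace, Kate, Dave} → Pat is next (Pat > Grace).
  Step 5: remaining {Grace, Kate, Dave}; on the smaller side: {Kate, Dave} → Grace is next (Grace > Kate).
  Step 6: remaining {Kate, Dave}; on the smaller side: {Dave} → Kate is next (Kate > Dave).
  Step 7: only Dave remains → lowest.
Final ranking (highest to lowest):

Mia > Leo > Jack > Pat > Grace > Kate > Dave


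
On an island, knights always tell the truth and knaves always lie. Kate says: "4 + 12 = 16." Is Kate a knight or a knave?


Statement: "4 + 12 = 16."
Actual: 4 + 12 = 16
Claimed: 16
Statement is TRUE → Kate tells the truth → Knight

Knight


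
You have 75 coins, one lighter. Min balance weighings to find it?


Each weighing has 3 outcomes (left heavy / balance / right heavy), so k weighings distinguish at most 3^k cases; splitting into three near-equal groups achieves this.
Need 3^k ≥ 75: 3^3 = 27 < 75 ≤ 3^4 = 81
k = ⌈log₃(75)⌉ = 4

4


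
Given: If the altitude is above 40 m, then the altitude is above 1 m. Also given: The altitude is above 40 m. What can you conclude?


Modus ponens: P → Q, P ⊢ Q
P: the altitude is above 40 m
Q: the altitude is above 1 m
We have P → Q and P is true.
By modus ponens, Q must be true.

The altitude is above 1 m


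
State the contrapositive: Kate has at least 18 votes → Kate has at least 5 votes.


Original: If Kate has at least 18 votes, then Kate has at least 5 votes
Contrapositive: If ¬Q, then ¬P
Negate Q: not (Kate has at least 5 votes)
Negate P: not (Kate has at least 18 votes)

If not (Kate has at least 5 votes), then not (Kate has at least 18 votes).


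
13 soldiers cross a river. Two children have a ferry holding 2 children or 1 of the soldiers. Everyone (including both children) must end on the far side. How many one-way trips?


Per crossing of one of the soldiers: children→, one←, one of the soldiers→, one← = 4 trips
13 × 4 = 52, + 1 final children→ = 53
Minimum trips = 53

53


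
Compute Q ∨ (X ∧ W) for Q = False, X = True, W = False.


Q = False, X = True, W = False
Step 1: X ∧ W = True AND False = False
Step 2: Q ∨ False = False OR False = False
AND evaluated first (higher precedence); then OR applied.

False


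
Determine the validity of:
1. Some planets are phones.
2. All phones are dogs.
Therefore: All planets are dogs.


Premise 1: Some planets are phones.
Premise 2: All phones are dogs.
Conclusion: All planets are dogs.
Fallacy: illicit minor. The minor term (planets) is distributed in the conclusion ('All planets ...') but undistributed in its premise ('Some planets are phones' doesn't cover all planets).
Only 'Some planets are dogs' follows, not 'All'.

Invalid


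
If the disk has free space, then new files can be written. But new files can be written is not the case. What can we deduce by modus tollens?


Modus tollens: P → Q, ¬Q ⊢ ¬P
P: the disk has free space
Q: new files can be written
We have P → Q and Q is false.
By modus tollens, P must be false.

It is not the case that the disk has free space


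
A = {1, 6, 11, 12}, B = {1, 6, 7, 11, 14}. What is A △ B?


A = {1, 6, 11, 12}
B = {1, 6, 7, 11, 14}
Operation: symmetric difference
In A only: [12], in B only: [7, 14]

{7, 12, 14}


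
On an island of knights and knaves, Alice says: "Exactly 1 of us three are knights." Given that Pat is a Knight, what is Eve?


Alice claims exactly 1 knights among Alice, Pat, Eve.
Given: Pat is a Knight.

Case 1: Alice is a Knight (tells truth)
  Then exactly 1 of the three are knights.
  Counting Alice, Pat: 2 knight(s) so far. Need -1 more → impossible.
Case 2: Alice is a Knave (lies)
  Then the count is NOT 1.
  If Eve = Knave, count = 1 = 1 → claim would be true, contradicts lie.
  If Eve = Knight, count = 2 ≠ 1 → lie confirmed ✓

Eve is a Knight.

Knight


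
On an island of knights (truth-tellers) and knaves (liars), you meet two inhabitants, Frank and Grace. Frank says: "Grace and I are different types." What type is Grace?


Frank says: "Grace and I are different types."
Case 1: Frank is a Knight (truth-teller)
  Statement is true → they ARE different → Grace is a Knave
Case 2: Frank is a Knave (liar)
  Statement is false → they are NOT different → Grace is a Knave
In both cases, Grace is a Knave.

Knave


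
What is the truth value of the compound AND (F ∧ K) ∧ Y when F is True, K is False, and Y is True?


F = True, K = False, Y = True
Step 1: F ∧ K = True AND False = False
Step 2: False ∧ Y = False AND True = False
AND is true only when ALL operands are true.

False


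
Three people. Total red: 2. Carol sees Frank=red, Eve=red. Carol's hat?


Total red = 2, seen red = 2
Own red = 2 - 2 = 0
Carol's hat is blue.

blue


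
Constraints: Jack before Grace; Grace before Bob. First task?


Constraints: Jack before Grace; Grace before Bob
The first task can have nothing scheduled before it, so it must never appear on the right of a 'before'.
Tasks appearing after some 'before': Grace, Bob.
The only task not in that list is Jack → it is first.

Jack


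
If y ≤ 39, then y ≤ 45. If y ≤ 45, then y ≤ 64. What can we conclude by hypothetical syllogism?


Hypothetical syllogism: P → Q, Q → R ⊢ P → R
Premise 1: y ≤ 39 → y ≤ 45
Premise 2: y ≤ 45 → y ≤ 64
Chain the implications: the middle term (y ≤ 45) links the two.
Conclusion: If y ≤ 39, then y ≤ 64.

If y ≤ 39, then y ≤ 64.


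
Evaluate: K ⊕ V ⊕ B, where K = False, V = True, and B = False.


K = False, V = True, B = False
Step 1: K ⊕ V = False XOR True = True
Step 2: True ⊕ B = True XOR False = True
XOR is true when an odd number of operands are true.

True


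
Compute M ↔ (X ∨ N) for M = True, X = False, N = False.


M = True, X = False, N = False
Step 1: X ∨ N = False OR False = False
Step 2: M ↔ (False): true when both sides have same truth value.
Result: True ↔ False = False

False


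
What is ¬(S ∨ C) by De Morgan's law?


De Morgan's law: ¬(P ∨ Q) ≡ ¬P ∧ ¬Q
¬(S ∨ C) = ¬S ∧ ¬C

¬S ∧ ¬C


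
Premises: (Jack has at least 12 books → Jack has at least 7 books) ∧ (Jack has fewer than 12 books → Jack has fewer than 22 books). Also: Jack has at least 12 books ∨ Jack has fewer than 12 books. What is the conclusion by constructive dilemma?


Constructive dilemma: (P → Q) ∧ (R → S), P ∨ R ⊢ Q ∨ S
Premise 1: Jack has at least 12 books → Jack has at least 7 books
Premise 2: Jack has fewer than 12 books → Jack has fewer than 22 books
Premise 3: Jack has at least 12 books ∨ Jack has fewer than 12 books
Case 1: Assuming Jack has at least 12 books, then by Premise 1, Jack has at least 7 books.
Case 2: Assuming Jack has fewer than 12 books, then by Premise 2, Jack has fewer than 22 books.
Since one of Jack has at least 12 books or Jack has fewer than 12 books must hold, we get Jack has at least 7 books or Jack has fewer than 22 books.

Jack has at least 7 books or Jack has fewer than 22 books.


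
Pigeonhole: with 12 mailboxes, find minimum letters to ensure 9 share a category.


Pigeonhole: to guarantee k in one of n categories, need (k-1)×n + 1.
k = 9, n = 12
Minimum = (9-1) × 12 + 1 = 8 × 12 + 1

97


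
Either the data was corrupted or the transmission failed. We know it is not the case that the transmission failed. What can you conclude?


Disjunctive syllogism: P ∨ Q, ¬P ⊢ Q
Disjunction: the data was corrupted ∨ the transmission failed
We know it is not the case that the transmission failed.
By disjunctive syllogism, the other disjunct must be true.

The data was corrupted


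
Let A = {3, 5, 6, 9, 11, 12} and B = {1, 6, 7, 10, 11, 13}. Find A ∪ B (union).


A = {3, 5, 6, 9, 11, 12}
B = {1, 6, 7, 10, 11, 13}
Operation: union
All elements combined: 1, 3, 5, 6, 7, 9, 10, 11, 12, 13

{1, 3, 5, 6, 7, 9, 10, 11, 12, 13}


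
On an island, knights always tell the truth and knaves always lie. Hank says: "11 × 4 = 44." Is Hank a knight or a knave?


Statement: "11 × 4 = 44."
Actual: 11 × 4 = 44
Claimed: 44
Statement is TRUE → Hank tells the truth → Knight

Knight


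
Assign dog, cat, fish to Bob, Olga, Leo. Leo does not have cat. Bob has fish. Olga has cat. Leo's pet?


From clues:
  Olga → cat
  Bob → fish
By elimination, Leo gets the remaining.

dog


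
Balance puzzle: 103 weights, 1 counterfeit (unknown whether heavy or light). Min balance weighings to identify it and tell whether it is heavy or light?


Let n = 103. 206 possibilities (n weights × lighter/heavier); each weighing has 3 outcomes.
Bound for k weighings: say the first weighing puts j weights on each pan. If it tips, the 2j weighed weights remain suspects (each with a known direction) and k-1 weighings give 3^(k-1) outcomes; 3^(k-1) is odd, so 2j ≤ 3^(k-1) - 1. If it balances, the n - 2j unweighed weights remain with direction unknown: 2(n - 2j) ≤ 3^(k-1) - 1 by the same parity argument. Adding, n ≤ (3^(k-1) - 1) + (3^(k-1) - 1)/2 = (3^k - 3)/2, and the classical three-group strategy achieves this (3 weights in 2 weighings, 12 in 3, 39 in 4, 120 in 5).
So we need the smallest k with (3^k - 3)/2 ≥ 103.
k = 4: (3^4 - 3)/2 = 39 < 103 ✗
k = 5: (3^5 - 3)/2 = 120 ≥ 103 ✓

5


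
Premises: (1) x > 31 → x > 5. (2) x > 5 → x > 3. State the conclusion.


Hypothetical syllogism: P → Q, Q → R ⊢ P → R
Premise 1: x > 31 → x > 5
Premise 2: x > 5 → x > 3
Chain the implications: the middle term (x > 5) links the two.
Conclusion: If x > 31, then x > 3.

If x > 31, then x > 3.


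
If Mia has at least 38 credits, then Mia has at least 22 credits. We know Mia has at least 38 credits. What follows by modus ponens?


Modus ponens: P → Q, P ⊢ Q
P: Mia has at least 38 credits
Q: Mia has at least 22 credits
We have P → Q and P is true.
By modus ponens, Q must be true.

Mia has at least 22 credits


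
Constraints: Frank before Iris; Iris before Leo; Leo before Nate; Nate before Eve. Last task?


Constraints: Frank before Iris; Iris before Leo; Leo before Nate; Nate before Eve
The last task can have nothing scheduled after it, so it must never appear on the left of a 'before'.
Tasks appearing before some other task: Frank, Iris, Leo, Nate.
The only task not in that list is Eve → it is last.

Eve
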